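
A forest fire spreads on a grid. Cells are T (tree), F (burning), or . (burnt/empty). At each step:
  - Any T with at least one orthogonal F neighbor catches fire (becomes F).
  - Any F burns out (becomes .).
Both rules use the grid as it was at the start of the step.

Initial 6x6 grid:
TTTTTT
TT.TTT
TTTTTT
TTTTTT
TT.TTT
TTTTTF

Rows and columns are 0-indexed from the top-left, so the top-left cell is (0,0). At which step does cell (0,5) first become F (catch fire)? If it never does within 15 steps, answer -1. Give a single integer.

Step 1: cell (0,5)='T' (+2 fires, +1 burnt)
Step 2: cell (0,5)='T' (+3 fires, +2 burnt)
Step 3: cell (0,5)='T' (+4 fires, +3 burnt)
Step 4: cell (0,5)='T' (+4 fires, +4 burnt)
Step 5: cell (0,5)='F' (+6 fires, +4 burnt)
  -> target ignites at step 5
Step 6: cell (0,5)='.' (+5 fires, +6 burnt)
Step 7: cell (0,5)='.' (+3 fires, +5 burnt)
Step 8: cell (0,5)='.' (+3 fires, +3 burnt)
Step 9: cell (0,5)='.' (+2 fires, +3 burnt)
Step 10: cell (0,5)='.' (+1 fires, +2 burnt)
Step 11: cell (0,5)='.' (+0 fires, +1 burnt)
  fire out at step 11

5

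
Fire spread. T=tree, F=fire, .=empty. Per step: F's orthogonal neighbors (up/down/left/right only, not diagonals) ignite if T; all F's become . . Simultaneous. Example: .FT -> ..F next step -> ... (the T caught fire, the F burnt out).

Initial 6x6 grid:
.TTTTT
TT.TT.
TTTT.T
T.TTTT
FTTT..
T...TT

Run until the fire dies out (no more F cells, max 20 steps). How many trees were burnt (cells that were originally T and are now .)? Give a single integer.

Answer: 23

Derivation:
Step 1: +3 fires, +1 burnt (F count now 3)
Step 2: +2 fires, +3 burnt (F count now 2)
Step 3: +4 fires, +2 burnt (F count now 4)
Step 4: +3 fires, +4 burnt (F count now 3)
Step 5: +3 fires, +3 burnt (F count now 3)
Step 6: +3 fires, +3 burnt (F count now 3)
Step 7: +3 fires, +3 burnt (F count now 3)
Step 8: +1 fires, +3 burnt (F count now 1)
Step 9: +1 fires, +1 burnt (F count now 1)
Step 10: +0 fires, +1 burnt (F count now 0)
Fire out after step 10
Initially T: 25, now '.': 34
Total burnt (originally-T cells now '.'): 23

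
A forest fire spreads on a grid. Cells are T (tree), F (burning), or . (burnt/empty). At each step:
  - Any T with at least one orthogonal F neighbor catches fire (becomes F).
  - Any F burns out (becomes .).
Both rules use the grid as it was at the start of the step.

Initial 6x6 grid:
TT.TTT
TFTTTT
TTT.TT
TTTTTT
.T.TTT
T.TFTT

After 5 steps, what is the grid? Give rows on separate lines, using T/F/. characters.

Step 1: 7 trees catch fire, 2 burn out
  TF.TTT
  F.FTTT
  TFT.TT
  TTTTTT
  .T.FTT
  T.F.FT
Step 2: 8 trees catch fire, 7 burn out
  F..TTT
  ...FTT
  F.F.TT
  TFTFTT
  .T..FT
  T....F
Step 3: 7 trees catch fire, 8 burn out
  ...FTT
  ....FT
  ....TT
  F.F.FT
  .F...F
  T.....
Step 4: 4 trees catch fire, 7 burn out
  ....FT
  .....F
  ....FT
  .....F
  ......
  T.....
Step 5: 2 trees catch fire, 4 burn out
  .....F
  ......
  .....F
  ......
  ......
  T.....

.....F
......
.....F
......
......
T.....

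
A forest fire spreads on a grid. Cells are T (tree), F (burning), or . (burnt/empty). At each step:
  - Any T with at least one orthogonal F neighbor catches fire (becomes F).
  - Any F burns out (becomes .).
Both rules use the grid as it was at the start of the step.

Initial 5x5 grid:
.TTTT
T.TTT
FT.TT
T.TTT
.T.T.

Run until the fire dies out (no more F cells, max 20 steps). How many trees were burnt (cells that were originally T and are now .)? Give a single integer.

Answer: 3

Derivation:
Step 1: +3 fires, +1 burnt (F count now 3)
Step 2: +0 fires, +3 burnt (F count now 0)
Fire out after step 2
Initially T: 17, now '.': 11
Total burnt (originally-T cells now '.'): 3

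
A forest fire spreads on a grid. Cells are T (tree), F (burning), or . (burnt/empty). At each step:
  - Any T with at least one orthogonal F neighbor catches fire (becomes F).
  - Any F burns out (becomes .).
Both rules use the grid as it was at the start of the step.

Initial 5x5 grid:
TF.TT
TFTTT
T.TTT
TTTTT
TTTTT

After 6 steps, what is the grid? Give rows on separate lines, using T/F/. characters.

Step 1: 3 trees catch fire, 2 burn out
  F..TT
  F.FTT
  T.TTT
  TTTTT
  TTTTT
Step 2: 3 trees catch fire, 3 burn out
  ...TT
  ...FT
  F.FTT
  TTTTT
  TTTTT
Step 3: 5 trees catch fire, 3 burn out
  ...FT
  ....F
  ...FT
  FTFTT
  TTTTT
Step 4: 6 trees catch fire, 5 burn out
  ....F
  .....
  ....F
  .F.FT
  FTFTT
Step 5: 3 trees catch fire, 6 burn out
  .....
  .....
  .....
  ....F
  .F.FT
Step 6: 1 trees catch fire, 3 burn out
  .....
  .....
  .....
  .....
  ....F

.....
.....
.....
.....
....F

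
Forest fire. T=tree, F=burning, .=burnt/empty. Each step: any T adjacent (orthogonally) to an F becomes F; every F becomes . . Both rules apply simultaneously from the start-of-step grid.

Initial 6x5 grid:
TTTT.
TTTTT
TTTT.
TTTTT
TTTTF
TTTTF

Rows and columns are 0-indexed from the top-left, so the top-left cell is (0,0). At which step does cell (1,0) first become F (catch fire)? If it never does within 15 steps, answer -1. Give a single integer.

Step 1: cell (1,0)='T' (+3 fires, +2 burnt)
Step 2: cell (1,0)='T' (+3 fires, +3 burnt)
Step 3: cell (1,0)='T' (+4 fires, +3 burnt)
Step 4: cell (1,0)='T' (+5 fires, +4 burnt)
Step 5: cell (1,0)='T' (+5 fires, +5 burnt)
Step 6: cell (1,0)='T' (+3 fires, +5 burnt)
Step 7: cell (1,0)='F' (+2 fires, +3 burnt)
  -> target ignites at step 7
Step 8: cell (1,0)='.' (+1 fires, +2 burnt)
Step 9: cell (1,0)='.' (+0 fires, +1 burnt)
  fire out at step 9

7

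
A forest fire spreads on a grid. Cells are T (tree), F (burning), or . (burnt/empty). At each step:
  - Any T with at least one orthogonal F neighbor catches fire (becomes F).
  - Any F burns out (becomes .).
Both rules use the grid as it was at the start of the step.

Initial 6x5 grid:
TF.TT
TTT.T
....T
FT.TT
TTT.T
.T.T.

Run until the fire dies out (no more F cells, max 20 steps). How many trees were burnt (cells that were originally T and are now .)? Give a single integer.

Step 1: +4 fires, +2 burnt (F count now 4)
Step 2: +3 fires, +4 burnt (F count now 3)
Step 3: +2 fires, +3 burnt (F count now 2)
Step 4: +0 fires, +2 burnt (F count now 0)
Fire out after step 4
Initially T: 17, now '.': 22
Total burnt (originally-T cells now '.'): 9

Answer: 9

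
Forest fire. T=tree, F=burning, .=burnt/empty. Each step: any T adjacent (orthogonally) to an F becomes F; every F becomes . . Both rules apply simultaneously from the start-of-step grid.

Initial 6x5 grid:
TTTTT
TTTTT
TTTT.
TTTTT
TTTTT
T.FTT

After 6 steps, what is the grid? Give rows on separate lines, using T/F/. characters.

Step 1: 2 trees catch fire, 1 burn out
  TTTTT
  TTTTT
  TTTT.
  TTTTT
  TTFTT
  T..FT
Step 2: 4 trees catch fire, 2 burn out
  TTTTT
  TTTTT
  TTTT.
  TTFTT
  TF.FT
  T...F
Step 3: 5 trees catch fire, 4 burn out
  TTTTT
  TTTTT
  TTFT.
  TF.FT
  F...F
  T....
Step 4: 6 trees catch fire, 5 burn out
  TTTTT
  TTFTT
  TF.F.
  F...F
  .....
  F....
Step 5: 4 trees catch fire, 6 burn out
  TTFTT
  TF.FT
  F....
  .....
  .....
  .....
Step 6: 4 trees catch fire, 4 burn out
  TF.FT
  F...F
  .....
  .....
  .....
  .....

TF.FT
F...F
.....
.....
.....
.....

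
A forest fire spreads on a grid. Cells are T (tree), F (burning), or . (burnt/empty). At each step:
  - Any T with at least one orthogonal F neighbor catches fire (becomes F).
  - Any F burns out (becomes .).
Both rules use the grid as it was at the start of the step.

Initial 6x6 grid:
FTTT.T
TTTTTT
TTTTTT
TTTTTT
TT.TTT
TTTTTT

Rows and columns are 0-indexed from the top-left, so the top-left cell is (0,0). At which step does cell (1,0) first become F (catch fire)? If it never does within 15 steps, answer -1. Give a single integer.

Step 1: cell (1,0)='F' (+2 fires, +1 burnt)
  -> target ignites at step 1
Step 2: cell (1,0)='.' (+3 fires, +2 burnt)
Step 3: cell (1,0)='.' (+4 fires, +3 burnt)
Step 4: cell (1,0)='.' (+4 fires, +4 burnt)
Step 5: cell (1,0)='.' (+5 fires, +4 burnt)
Step 6: cell (1,0)='.' (+4 fires, +5 burnt)
Step 7: cell (1,0)='.' (+5 fires, +4 burnt)
Step 8: cell (1,0)='.' (+3 fires, +5 burnt)
Step 9: cell (1,0)='.' (+2 fires, +3 burnt)
Step 10: cell (1,0)='.' (+1 fires, +2 burnt)
Step 11: cell (1,0)='.' (+0 fires, +1 burnt)
  fire out at step 11

1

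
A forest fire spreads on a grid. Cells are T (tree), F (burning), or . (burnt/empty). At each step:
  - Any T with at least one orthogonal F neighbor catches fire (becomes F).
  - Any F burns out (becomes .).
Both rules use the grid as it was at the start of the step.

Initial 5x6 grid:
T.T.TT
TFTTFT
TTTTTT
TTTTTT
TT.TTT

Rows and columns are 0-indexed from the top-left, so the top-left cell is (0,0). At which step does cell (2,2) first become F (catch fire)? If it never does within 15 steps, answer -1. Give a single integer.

Step 1: cell (2,2)='T' (+7 fires, +2 burnt)
Step 2: cell (2,2)='F' (+9 fires, +7 burnt)
  -> target ignites at step 2
Step 3: cell (2,2)='.' (+6 fires, +9 burnt)
Step 4: cell (2,2)='.' (+3 fires, +6 burnt)
Step 5: cell (2,2)='.' (+0 fires, +3 burnt)
  fire out at step 5

2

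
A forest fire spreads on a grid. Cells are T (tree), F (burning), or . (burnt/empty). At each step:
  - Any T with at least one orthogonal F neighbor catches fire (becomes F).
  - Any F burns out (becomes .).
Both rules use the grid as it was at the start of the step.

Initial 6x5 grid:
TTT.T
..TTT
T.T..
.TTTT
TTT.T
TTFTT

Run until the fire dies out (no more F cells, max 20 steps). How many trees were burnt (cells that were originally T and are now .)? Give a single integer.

Answer: 20

Derivation:
Step 1: +3 fires, +1 burnt (F count now 3)
Step 2: +4 fires, +3 burnt (F count now 4)
Step 3: +5 fires, +4 burnt (F count now 5)
Step 4: +2 fires, +5 burnt (F count now 2)
Step 5: +2 fires, +2 burnt (F count now 2)
Step 6: +2 fires, +2 burnt (F count now 2)
Step 7: +2 fires, +2 burnt (F count now 2)
Step 8: +0 fires, +2 burnt (F count now 0)
Fire out after step 8
Initially T: 21, now '.': 29
Total burnt (originally-T cells now '.'): 20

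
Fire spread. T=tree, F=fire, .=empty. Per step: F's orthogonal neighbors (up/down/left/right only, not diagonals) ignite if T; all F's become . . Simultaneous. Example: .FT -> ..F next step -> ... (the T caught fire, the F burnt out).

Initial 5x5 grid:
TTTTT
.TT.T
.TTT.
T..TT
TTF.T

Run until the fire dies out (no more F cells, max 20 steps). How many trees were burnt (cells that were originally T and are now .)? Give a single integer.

Step 1: +1 fires, +1 burnt (F count now 1)
Step 2: +1 fires, +1 burnt (F count now 1)
Step 3: +1 fires, +1 burnt (F count now 1)
Step 4: +0 fires, +1 burnt (F count now 0)
Fire out after step 4
Initially T: 17, now '.': 11
Total burnt (originally-T cells now '.'): 3

Answer: 3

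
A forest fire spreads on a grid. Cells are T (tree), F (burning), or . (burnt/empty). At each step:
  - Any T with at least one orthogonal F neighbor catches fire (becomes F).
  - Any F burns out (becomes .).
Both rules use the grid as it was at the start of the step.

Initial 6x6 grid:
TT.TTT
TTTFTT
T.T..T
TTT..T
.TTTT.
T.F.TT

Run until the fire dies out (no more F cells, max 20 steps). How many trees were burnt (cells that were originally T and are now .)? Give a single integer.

Step 1: +4 fires, +2 burnt (F count now 4)
Step 2: +7 fires, +4 burnt (F count now 7)
Step 3: +6 fires, +7 burnt (F count now 6)
Step 4: +5 fires, +6 burnt (F count now 5)
Step 5: +1 fires, +5 burnt (F count now 1)
Step 6: +0 fires, +1 burnt (F count now 0)
Fire out after step 6
Initially T: 24, now '.': 35
Total burnt (originally-T cells now '.'): 23

Answer: 23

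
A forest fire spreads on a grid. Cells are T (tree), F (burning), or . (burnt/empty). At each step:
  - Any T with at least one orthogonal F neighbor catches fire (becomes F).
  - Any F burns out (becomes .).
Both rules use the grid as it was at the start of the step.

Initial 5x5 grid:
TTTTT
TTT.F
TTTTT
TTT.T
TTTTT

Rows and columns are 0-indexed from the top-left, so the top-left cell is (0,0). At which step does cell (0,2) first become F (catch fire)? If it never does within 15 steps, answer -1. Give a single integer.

Step 1: cell (0,2)='T' (+2 fires, +1 burnt)
Step 2: cell (0,2)='T' (+3 fires, +2 burnt)
Step 3: cell (0,2)='F' (+3 fires, +3 burnt)
  -> target ignites at step 3
Step 4: cell (0,2)='.' (+5 fires, +3 burnt)
Step 5: cell (0,2)='.' (+5 fires, +5 burnt)
Step 6: cell (0,2)='.' (+3 fires, +5 burnt)
Step 7: cell (0,2)='.' (+1 fires, +3 burnt)
Step 8: cell (0,2)='.' (+0 fires, +1 burnt)
  fire out at step 8

3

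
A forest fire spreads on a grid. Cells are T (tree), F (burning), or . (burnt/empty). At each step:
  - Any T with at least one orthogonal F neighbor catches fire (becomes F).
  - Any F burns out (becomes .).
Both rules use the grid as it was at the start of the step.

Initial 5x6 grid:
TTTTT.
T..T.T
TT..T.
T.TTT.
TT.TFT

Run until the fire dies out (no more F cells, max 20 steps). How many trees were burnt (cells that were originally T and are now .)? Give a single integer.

Step 1: +3 fires, +1 burnt (F count now 3)
Step 2: +2 fires, +3 burnt (F count now 2)
Step 3: +1 fires, +2 burnt (F count now 1)
Step 4: +0 fires, +1 burnt (F count now 0)
Fire out after step 4
Initially T: 19, now '.': 17
Total burnt (originally-T cells now '.'): 6

Answer: 6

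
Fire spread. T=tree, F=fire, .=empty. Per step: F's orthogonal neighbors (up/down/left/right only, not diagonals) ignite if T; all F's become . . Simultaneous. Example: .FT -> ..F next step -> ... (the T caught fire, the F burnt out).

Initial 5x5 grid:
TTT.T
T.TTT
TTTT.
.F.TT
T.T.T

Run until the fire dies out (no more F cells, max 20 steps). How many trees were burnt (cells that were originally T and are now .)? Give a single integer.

Answer: 15

Derivation:
Step 1: +1 fires, +1 burnt (F count now 1)
Step 2: +2 fires, +1 burnt (F count now 2)
Step 3: +3 fires, +2 burnt (F count now 3)
Step 4: +4 fires, +3 burnt (F count now 4)
Step 5: +3 fires, +4 burnt (F count now 3)
Step 6: +2 fires, +3 burnt (F count now 2)
Step 7: +0 fires, +2 burnt (F count now 0)
Fire out after step 7
Initially T: 17, now '.': 23
Total burnt (originally-T cells now '.'): 15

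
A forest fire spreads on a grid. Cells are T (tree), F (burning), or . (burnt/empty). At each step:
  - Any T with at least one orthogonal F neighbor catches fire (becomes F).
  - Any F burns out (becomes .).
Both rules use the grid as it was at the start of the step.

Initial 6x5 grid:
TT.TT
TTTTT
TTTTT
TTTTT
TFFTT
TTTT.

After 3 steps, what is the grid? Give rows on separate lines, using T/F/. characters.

Step 1: 6 trees catch fire, 2 burn out
  TT.TT
  TTTTT
  TTTTT
  TFFTT
  F..FT
  TFFT.
Step 2: 7 trees catch fire, 6 burn out
  TT.TT
  TTTTT
  TFFTT
  F..FT
  ....F
  F..F.
Step 3: 5 trees catch fire, 7 burn out
  TT.TT
  TFFTT
  F..FT
  ....F
  .....
  .....

TT.TT
TFFTT
F..FT
....F
.....
.....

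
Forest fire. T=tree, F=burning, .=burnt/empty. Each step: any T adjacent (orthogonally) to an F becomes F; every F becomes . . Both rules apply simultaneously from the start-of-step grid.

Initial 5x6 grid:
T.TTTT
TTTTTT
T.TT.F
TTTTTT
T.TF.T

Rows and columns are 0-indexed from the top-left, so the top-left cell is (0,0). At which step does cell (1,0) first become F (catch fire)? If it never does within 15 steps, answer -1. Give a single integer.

Step 1: cell (1,0)='T' (+4 fires, +2 burnt)
Step 2: cell (1,0)='T' (+6 fires, +4 burnt)
Step 3: cell (1,0)='T' (+4 fires, +6 burnt)
Step 4: cell (1,0)='T' (+3 fires, +4 burnt)
Step 5: cell (1,0)='T' (+4 fires, +3 burnt)
Step 6: cell (1,0)='F' (+1 fires, +4 burnt)
  -> target ignites at step 6
Step 7: cell (1,0)='.' (+1 fires, +1 burnt)
Step 8: cell (1,0)='.' (+0 fires, +1 burnt)
  fire out at step 8

6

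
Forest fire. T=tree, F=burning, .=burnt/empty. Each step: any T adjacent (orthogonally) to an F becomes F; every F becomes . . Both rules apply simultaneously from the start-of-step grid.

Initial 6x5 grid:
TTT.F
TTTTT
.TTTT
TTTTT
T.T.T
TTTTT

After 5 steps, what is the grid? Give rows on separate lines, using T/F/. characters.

Step 1: 1 trees catch fire, 1 burn out
  TTT..
  TTTTF
  .TTTT
  TTTTT
  T.T.T
  TTTTT
Step 2: 2 trees catch fire, 1 burn out
  TTT..
  TTTF.
  .TTTF
  TTTTT
  T.T.T
  TTTTT
Step 3: 3 trees catch fire, 2 burn out
  TTT..
  TTF..
  .TTF.
  TTTTF
  T.T.T
  TTTTT
Step 4: 5 trees catch fire, 3 burn out
  TTF..
  TF...
  .TF..
  TTTF.
  T.T.F
  TTTTT
Step 5: 5 trees catch fire, 5 burn out
  TF...
  F....
  .F...
  TTF..
  T.T..
  TTTTF

TF...
F....
.F...
TTF..
T.T..
TTTTF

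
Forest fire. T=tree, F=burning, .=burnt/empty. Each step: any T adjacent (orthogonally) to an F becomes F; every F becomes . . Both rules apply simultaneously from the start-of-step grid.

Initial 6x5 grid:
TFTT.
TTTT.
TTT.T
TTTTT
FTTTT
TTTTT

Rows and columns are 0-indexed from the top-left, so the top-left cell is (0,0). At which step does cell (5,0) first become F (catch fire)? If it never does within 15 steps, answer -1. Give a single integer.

Step 1: cell (5,0)='F' (+6 fires, +2 burnt)
  -> target ignites at step 1
Step 2: cell (5,0)='.' (+8 fires, +6 burnt)
Step 3: cell (5,0)='.' (+5 fires, +8 burnt)
Step 4: cell (5,0)='.' (+3 fires, +5 burnt)
Step 5: cell (5,0)='.' (+2 fires, +3 burnt)
Step 6: cell (5,0)='.' (+1 fires, +2 burnt)
Step 7: cell (5,0)='.' (+0 fires, +1 burnt)
  fire out at step 7

1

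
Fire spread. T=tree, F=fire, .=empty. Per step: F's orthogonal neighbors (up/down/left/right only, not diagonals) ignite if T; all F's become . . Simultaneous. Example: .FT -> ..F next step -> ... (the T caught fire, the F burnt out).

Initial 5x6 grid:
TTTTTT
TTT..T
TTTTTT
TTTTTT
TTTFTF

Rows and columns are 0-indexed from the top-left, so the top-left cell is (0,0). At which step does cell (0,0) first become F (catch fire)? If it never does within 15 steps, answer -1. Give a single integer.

Step 1: cell (0,0)='T' (+4 fires, +2 burnt)
Step 2: cell (0,0)='T' (+5 fires, +4 burnt)
Step 3: cell (0,0)='T' (+5 fires, +5 burnt)
Step 4: cell (0,0)='T' (+4 fires, +5 burnt)
Step 5: cell (0,0)='T' (+4 fires, +4 burnt)
Step 6: cell (0,0)='T' (+3 fires, +4 burnt)
Step 7: cell (0,0)='F' (+1 fires, +3 burnt)
  -> target ignites at step 7
Step 8: cell (0,0)='.' (+0 fires, +1 burnt)
  fire out at step 8

7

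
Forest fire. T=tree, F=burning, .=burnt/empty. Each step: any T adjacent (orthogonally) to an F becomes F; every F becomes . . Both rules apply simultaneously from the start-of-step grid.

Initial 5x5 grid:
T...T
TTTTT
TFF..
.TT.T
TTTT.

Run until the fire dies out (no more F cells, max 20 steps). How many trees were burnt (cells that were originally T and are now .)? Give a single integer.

Answer: 14

Derivation:
Step 1: +5 fires, +2 burnt (F count now 5)
Step 2: +4 fires, +5 burnt (F count now 4)
Step 3: +4 fires, +4 burnt (F count now 4)
Step 4: +1 fires, +4 burnt (F count now 1)
Step 5: +0 fires, +1 burnt (F count now 0)
Fire out after step 5
Initially T: 15, now '.': 24
Total burnt (originally-T cells now '.'): 14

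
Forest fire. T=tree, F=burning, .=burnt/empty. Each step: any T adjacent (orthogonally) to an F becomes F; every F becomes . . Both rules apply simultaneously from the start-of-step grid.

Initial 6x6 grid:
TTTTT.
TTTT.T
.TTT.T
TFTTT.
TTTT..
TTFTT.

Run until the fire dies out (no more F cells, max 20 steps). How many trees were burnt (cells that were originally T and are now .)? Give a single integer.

Step 1: +7 fires, +2 burnt (F count now 7)
Step 2: +7 fires, +7 burnt (F count now 7)
Step 3: +5 fires, +7 burnt (F count now 5)
Step 4: +3 fires, +5 burnt (F count now 3)
Step 5: +1 fires, +3 burnt (F count now 1)
Step 6: +1 fires, +1 burnt (F count now 1)
Step 7: +0 fires, +1 burnt (F count now 0)
Fire out after step 7
Initially T: 26, now '.': 34
Total burnt (originally-T cells now '.'): 24

Answer: 24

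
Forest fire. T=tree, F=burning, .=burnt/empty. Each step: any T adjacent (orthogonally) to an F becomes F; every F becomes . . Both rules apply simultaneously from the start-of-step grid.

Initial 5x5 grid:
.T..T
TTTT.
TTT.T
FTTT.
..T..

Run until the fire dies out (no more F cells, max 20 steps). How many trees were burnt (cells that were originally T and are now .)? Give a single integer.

Answer: 12

Derivation:
Step 1: +2 fires, +1 burnt (F count now 2)
Step 2: +3 fires, +2 burnt (F count now 3)
Step 3: +4 fires, +3 burnt (F count now 4)
Step 4: +2 fires, +4 burnt (F count now 2)
Step 5: +1 fires, +2 burnt (F count now 1)
Step 6: +0 fires, +1 burnt (F count now 0)
Fire out after step 6
Initially T: 14, now '.': 23
Total burnt (originally-T cells now '.'): 12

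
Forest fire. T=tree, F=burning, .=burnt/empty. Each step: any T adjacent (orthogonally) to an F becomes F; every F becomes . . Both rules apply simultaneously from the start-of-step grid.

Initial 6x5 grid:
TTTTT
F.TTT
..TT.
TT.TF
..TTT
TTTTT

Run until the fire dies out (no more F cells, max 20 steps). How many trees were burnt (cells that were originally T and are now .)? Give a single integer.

Step 1: +3 fires, +2 burnt (F count now 3)
Step 2: +4 fires, +3 burnt (F count now 4)
Step 3: +5 fires, +4 burnt (F count now 5)
Step 4: +4 fires, +5 burnt (F count now 4)
Step 5: +2 fires, +4 burnt (F count now 2)
Step 6: +1 fires, +2 burnt (F count now 1)
Step 7: +0 fires, +1 burnt (F count now 0)
Fire out after step 7
Initially T: 21, now '.': 28
Total burnt (originally-T cells now '.'): 19

Answer: 19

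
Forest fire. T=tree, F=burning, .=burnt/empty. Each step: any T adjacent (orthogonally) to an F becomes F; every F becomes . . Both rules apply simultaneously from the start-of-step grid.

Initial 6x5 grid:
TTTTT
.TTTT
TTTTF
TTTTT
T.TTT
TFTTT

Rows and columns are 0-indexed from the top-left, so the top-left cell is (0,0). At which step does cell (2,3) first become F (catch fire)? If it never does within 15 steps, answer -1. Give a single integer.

Step 1: cell (2,3)='F' (+5 fires, +2 burnt)
  -> target ignites at step 1
Step 2: cell (2,3)='.' (+8 fires, +5 burnt)
Step 3: cell (2,3)='.' (+7 fires, +8 burnt)
Step 4: cell (2,3)='.' (+4 fires, +7 burnt)
Step 5: cell (2,3)='.' (+1 fires, +4 burnt)
Step 6: cell (2,3)='.' (+1 fires, +1 burnt)
Step 7: cell (2,3)='.' (+0 fires, +1 burnt)
  fire out at step 7

1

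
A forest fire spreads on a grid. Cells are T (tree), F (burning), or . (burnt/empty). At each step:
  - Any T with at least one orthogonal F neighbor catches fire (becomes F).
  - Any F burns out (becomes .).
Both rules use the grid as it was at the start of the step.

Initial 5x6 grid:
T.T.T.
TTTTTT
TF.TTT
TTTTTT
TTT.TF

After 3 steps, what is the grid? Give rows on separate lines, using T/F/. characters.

Step 1: 5 trees catch fire, 2 burn out
  T.T.T.
  TFTTTT
  F..TTT
  TFTTTF
  TTT.F.
Step 2: 7 trees catch fire, 5 burn out
  T.T.T.
  F.FTTT
  ...TTF
  F.FTF.
  TFT...
Step 3: 8 trees catch fire, 7 burn out
  F.F.T.
  ...FTF
  ...TF.
  ...F..
  F.F...

F.F.T.
...FTF
...TF.
...F..
F.F...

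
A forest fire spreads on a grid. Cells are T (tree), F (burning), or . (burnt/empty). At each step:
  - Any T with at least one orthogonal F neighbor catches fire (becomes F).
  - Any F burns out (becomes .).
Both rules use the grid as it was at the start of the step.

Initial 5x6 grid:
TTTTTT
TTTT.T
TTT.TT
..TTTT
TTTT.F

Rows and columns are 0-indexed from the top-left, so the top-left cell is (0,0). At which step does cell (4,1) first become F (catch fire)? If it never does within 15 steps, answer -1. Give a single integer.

Step 1: cell (4,1)='T' (+1 fires, +1 burnt)
Step 2: cell (4,1)='T' (+2 fires, +1 burnt)
Step 3: cell (4,1)='T' (+3 fires, +2 burnt)
Step 4: cell (4,1)='T' (+3 fires, +3 burnt)
Step 5: cell (4,1)='T' (+3 fires, +3 burnt)
Step 6: cell (4,1)='F' (+4 fires, +3 burnt)
  -> target ignites at step 6
Step 7: cell (4,1)='.' (+5 fires, +4 burnt)
Step 8: cell (4,1)='.' (+2 fires, +5 burnt)
Step 9: cell (4,1)='.' (+1 fires, +2 burnt)
Step 10: cell (4,1)='.' (+0 fires, +1 burnt)
  fire out at step 10

6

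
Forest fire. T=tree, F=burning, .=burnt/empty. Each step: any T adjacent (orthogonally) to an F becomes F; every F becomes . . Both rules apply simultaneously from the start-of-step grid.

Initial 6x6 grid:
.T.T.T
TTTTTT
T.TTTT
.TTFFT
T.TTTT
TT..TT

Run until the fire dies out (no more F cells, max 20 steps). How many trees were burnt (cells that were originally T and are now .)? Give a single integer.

Step 1: +6 fires, +2 burnt (F count now 6)
Step 2: +8 fires, +6 burnt (F count now 8)
Step 3: +4 fires, +8 burnt (F count now 4)
Step 4: +2 fires, +4 burnt (F count now 2)
Step 5: +2 fires, +2 burnt (F count now 2)
Step 6: +1 fires, +2 burnt (F count now 1)
Step 7: +0 fires, +1 burnt (F count now 0)
Fire out after step 7
Initially T: 26, now '.': 33
Total burnt (originally-T cells now '.'): 23

Answer: 23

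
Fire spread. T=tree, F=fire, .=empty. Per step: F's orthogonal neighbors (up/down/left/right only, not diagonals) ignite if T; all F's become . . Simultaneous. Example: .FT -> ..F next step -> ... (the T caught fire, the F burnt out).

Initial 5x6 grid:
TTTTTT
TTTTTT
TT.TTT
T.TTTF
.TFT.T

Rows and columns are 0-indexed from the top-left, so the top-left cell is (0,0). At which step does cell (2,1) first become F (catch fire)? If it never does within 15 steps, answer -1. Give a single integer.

Step 1: cell (2,1)='T' (+6 fires, +2 burnt)
Step 2: cell (2,1)='T' (+3 fires, +6 burnt)
Step 3: cell (2,1)='T' (+3 fires, +3 burnt)
Step 4: cell (2,1)='T' (+2 fires, +3 burnt)
Step 5: cell (2,1)='T' (+2 fires, +2 burnt)
Step 6: cell (2,1)='T' (+2 fires, +2 burnt)
Step 7: cell (2,1)='F' (+3 fires, +2 burnt)
  -> target ignites at step 7
Step 8: cell (2,1)='.' (+2 fires, +3 burnt)
Step 9: cell (2,1)='.' (+1 fires, +2 burnt)
Step 10: cell (2,1)='.' (+0 fires, +1 burnt)
  fire out at step 10

7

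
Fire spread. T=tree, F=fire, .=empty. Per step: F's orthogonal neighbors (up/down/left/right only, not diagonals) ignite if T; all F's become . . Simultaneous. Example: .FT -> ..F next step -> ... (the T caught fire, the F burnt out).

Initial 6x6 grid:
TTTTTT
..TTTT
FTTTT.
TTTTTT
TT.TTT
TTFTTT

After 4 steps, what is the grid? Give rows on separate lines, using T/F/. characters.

Step 1: 4 trees catch fire, 2 burn out
  TTTTTT
  ..TTTT
  .FTTT.
  FTTTTT
  TT.TTT
  TF.FTT
Step 2: 7 trees catch fire, 4 burn out
  TTTTTT
  ..TTTT
  ..FTT.
  .FTTTT
  FF.FTT
  F...FT
Step 3: 6 trees catch fire, 7 burn out
  TTTTTT
  ..FTTT
  ...FT.
  ..FFTT
  ....FT
  .....F
Step 4: 5 trees catch fire, 6 burn out
  TTFTTT
  ...FTT
  ....F.
  ....FT
  .....F
  ......

TTFTTT
...FTT
....F.
....FT
.....F
......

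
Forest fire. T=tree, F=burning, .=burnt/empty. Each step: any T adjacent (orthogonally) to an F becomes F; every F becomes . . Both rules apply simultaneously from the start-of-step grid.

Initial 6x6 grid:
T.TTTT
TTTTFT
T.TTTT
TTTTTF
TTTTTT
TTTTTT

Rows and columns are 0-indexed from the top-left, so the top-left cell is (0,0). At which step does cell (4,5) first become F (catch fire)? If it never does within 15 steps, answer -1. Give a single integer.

Step 1: cell (4,5)='F' (+7 fires, +2 burnt)
  -> target ignites at step 1
Step 2: cell (4,5)='.' (+7 fires, +7 burnt)
Step 3: cell (4,5)='.' (+6 fires, +7 burnt)
Step 4: cell (4,5)='.' (+4 fires, +6 burnt)
Step 5: cell (4,5)='.' (+5 fires, +4 burnt)
Step 6: cell (4,5)='.' (+2 fires, +5 burnt)
Step 7: cell (4,5)='.' (+1 fires, +2 burnt)
Step 8: cell (4,5)='.' (+0 fires, +1 burnt)
  fire out at step 8

1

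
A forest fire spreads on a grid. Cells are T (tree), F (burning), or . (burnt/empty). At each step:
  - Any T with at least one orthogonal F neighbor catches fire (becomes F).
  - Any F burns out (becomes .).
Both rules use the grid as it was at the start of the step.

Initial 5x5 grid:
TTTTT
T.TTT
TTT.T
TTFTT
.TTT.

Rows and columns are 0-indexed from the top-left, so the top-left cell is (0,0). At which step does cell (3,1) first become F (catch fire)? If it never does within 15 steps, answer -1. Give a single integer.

Step 1: cell (3,1)='F' (+4 fires, +1 burnt)
  -> target ignites at step 1
Step 2: cell (3,1)='.' (+6 fires, +4 burnt)
Step 3: cell (3,1)='.' (+4 fires, +6 burnt)
Step 4: cell (3,1)='.' (+4 fires, +4 burnt)
Step 5: cell (3,1)='.' (+2 fires, +4 burnt)
Step 6: cell (3,1)='.' (+0 fires, +2 burnt)
  fire out at step 6

1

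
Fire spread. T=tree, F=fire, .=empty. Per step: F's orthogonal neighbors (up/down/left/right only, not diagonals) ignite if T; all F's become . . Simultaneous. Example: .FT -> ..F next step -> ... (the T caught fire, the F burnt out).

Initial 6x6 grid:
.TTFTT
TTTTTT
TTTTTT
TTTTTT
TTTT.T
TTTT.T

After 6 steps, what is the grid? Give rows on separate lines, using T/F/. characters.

Step 1: 3 trees catch fire, 1 burn out
  .TF.FT
  TTTFTT
  TTTTTT
  TTTTTT
  TTTT.T
  TTTT.T
Step 2: 5 trees catch fire, 3 burn out
  .F...F
  TTF.FT
  TTTFTT
  TTTTTT
  TTTT.T
  TTTT.T
Step 3: 5 trees catch fire, 5 burn out
  ......
  TF...F
  TTF.FT
  TTTFTT
  TTTT.T
  TTTT.T
Step 4: 6 trees catch fire, 5 burn out
  ......
  F.....
  TF...F
  TTF.FT
  TTTF.T
  TTTT.T
Step 5: 5 trees catch fire, 6 burn out
  ......
  ......
  F.....
  TF...F
  TTF..T
  TTTF.T
Step 6: 4 trees catch fire, 5 burn out
  ......
  ......
  ......
  F.....
  TF...F
  TTF..T

......
......
......
F.....
TF...F
TTF..T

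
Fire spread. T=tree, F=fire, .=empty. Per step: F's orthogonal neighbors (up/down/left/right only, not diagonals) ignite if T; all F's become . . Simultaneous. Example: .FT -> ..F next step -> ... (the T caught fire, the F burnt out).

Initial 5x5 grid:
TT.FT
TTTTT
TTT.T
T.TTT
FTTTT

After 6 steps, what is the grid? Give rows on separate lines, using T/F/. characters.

Step 1: 4 trees catch fire, 2 burn out
  TT..F
  TTTFT
  TTT.T
  F.TTT
  .FTTT
Step 2: 4 trees catch fire, 4 burn out
  TT...
  TTF.F
  FTT.T
  ..TTT
  ..FTT
Step 3: 7 trees catch fire, 4 burn out
  TT...
  FF...
  .FF.F
  ..FTT
  ...FT
Step 4: 5 trees catch fire, 7 burn out
  FF...
  .....
  .....
  ...FF
  ....F
Step 5: 0 trees catch fire, 5 burn out
  .....
  .....
  .....
  .....
  .....
Step 6: 0 trees catch fire, 0 burn out
  .....
  .....
  .....
  .....
  .....

.....
.....
.....
.....
.....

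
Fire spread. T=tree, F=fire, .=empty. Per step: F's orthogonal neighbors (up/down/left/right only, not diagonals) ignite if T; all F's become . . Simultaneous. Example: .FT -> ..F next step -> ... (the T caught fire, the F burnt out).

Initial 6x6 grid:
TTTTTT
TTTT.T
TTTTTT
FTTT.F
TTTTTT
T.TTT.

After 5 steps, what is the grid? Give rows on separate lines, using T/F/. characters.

Step 1: 5 trees catch fire, 2 burn out
  TTTTTT
  TTTT.T
  FTTTTF
  .FTT..
  FTTTTF
  T.TTT.
Step 2: 8 trees catch fire, 5 burn out
  TTTTTT
  FTTT.F
  .FTTF.
  ..FT..
  .FTTF.
  F.TTT.
Step 3: 9 trees catch fire, 8 burn out
  FTTTTF
  .FTT..
  ..FF..
  ...F..
  ..FF..
  ..TTF.
Step 4: 6 trees catch fire, 9 burn out
  .FTTF.
  ..FF..
  ......
  ......
  ......
  ..FF..
Step 5: 2 trees catch fire, 6 burn out
  ..FF..
  ......
  ......
  ......
  ......
  ......

..FF..
......
......
......
......
......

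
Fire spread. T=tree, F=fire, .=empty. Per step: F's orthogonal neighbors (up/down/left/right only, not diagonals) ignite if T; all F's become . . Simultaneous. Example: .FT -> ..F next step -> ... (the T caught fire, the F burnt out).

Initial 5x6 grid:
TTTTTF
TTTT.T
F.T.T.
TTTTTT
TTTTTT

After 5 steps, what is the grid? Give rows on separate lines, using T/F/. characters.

Step 1: 4 trees catch fire, 2 burn out
  TTTTF.
  FTTT.F
  ..T.T.
  FTTTTT
  TTTTTT
Step 2: 5 trees catch fire, 4 burn out
  FTTF..
  .FTT..
  ..T.T.
  .FTTTT
  FTTTTT
Step 3: 6 trees catch fire, 5 burn out
  .FF...
  ..FF..
  ..T.T.
  ..FTTT
  .FTTTT
Step 4: 3 trees catch fire, 6 burn out
  ......
  ......
  ..F.T.
  ...FTT
  ..FTTT
Step 5: 2 trees catch fire, 3 burn out
  ......
  ......
  ....T.
  ....FT
  ...FTT

......
......
....T.
....FT
...FTT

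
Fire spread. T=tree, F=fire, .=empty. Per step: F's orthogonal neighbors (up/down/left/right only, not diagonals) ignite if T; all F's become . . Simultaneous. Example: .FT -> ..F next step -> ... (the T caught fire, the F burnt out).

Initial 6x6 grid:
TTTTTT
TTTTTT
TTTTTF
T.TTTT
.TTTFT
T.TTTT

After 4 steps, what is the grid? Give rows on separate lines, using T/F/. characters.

Step 1: 7 trees catch fire, 2 burn out
  TTTTTT
  TTTTTF
  TTTTF.
  T.TTFF
  .TTF.F
  T.TTFT
Step 2: 7 trees catch fire, 7 burn out
  TTTTTF
  TTTTF.
  TTTF..
  T.TF..
  .TF...
  T.TF.F
Step 3: 6 trees catch fire, 7 burn out
  TTTTF.
  TTTF..
  TTF...
  T.F...
  .F....
  T.F...
Step 4: 3 trees catch fire, 6 burn out
  TTTF..
  TTF...
  TF....
  T.....
  ......
  T.....

TTTF..
TTF...
TF....
T.....
......
T.....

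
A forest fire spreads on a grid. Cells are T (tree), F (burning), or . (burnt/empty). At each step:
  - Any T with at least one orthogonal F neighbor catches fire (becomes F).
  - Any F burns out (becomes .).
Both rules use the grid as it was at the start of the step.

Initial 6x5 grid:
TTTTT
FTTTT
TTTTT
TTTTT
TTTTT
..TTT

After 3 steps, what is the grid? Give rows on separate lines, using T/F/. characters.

Step 1: 3 trees catch fire, 1 burn out
  FTTTT
  .FTTT
  FTTTT
  TTTTT
  TTTTT
  ..TTT
Step 2: 4 trees catch fire, 3 burn out
  .FTTT
  ..FTT
  .FTTT
  FTTTT
  TTTTT
  ..TTT
Step 3: 5 trees catch fire, 4 burn out
  ..FTT
  ...FT
  ..FTT
  .FTTT
  FTTTT
  ..TTT

..FTT
...FT
..FTT
.FTTT
FTTTT
..TTT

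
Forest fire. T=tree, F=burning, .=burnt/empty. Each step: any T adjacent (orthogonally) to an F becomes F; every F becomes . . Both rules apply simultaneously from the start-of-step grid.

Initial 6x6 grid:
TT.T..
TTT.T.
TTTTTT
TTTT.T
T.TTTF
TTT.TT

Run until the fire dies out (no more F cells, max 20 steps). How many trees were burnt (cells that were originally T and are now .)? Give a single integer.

Step 1: +3 fires, +1 burnt (F count now 3)
Step 2: +3 fires, +3 burnt (F count now 3)
Step 3: +3 fires, +3 burnt (F count now 3)
Step 4: +4 fires, +3 burnt (F count now 4)
Step 5: +3 fires, +4 burnt (F count now 3)
Step 6: +4 fires, +3 burnt (F count now 4)
Step 7: +3 fires, +4 burnt (F count now 3)
Step 8: +2 fires, +3 burnt (F count now 2)
Step 9: +1 fires, +2 burnt (F count now 1)
Step 10: +0 fires, +1 burnt (F count now 0)
Fire out after step 10
Initially T: 27, now '.': 35
Total burnt (originally-T cells now '.'): 26

Answer: 26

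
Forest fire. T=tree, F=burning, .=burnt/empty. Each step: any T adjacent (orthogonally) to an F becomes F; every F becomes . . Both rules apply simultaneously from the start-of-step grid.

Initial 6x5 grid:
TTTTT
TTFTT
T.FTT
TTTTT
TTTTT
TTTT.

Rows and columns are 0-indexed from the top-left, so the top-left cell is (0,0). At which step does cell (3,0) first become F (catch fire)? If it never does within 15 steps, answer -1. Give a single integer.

Step 1: cell (3,0)='T' (+5 fires, +2 burnt)
Step 2: cell (3,0)='T' (+8 fires, +5 burnt)
Step 3: cell (3,0)='F' (+8 fires, +8 burnt)
  -> target ignites at step 3
Step 4: cell (3,0)='.' (+4 fires, +8 burnt)
Step 5: cell (3,0)='.' (+1 fires, +4 burnt)
Step 6: cell (3,0)='.' (+0 fires, +1 burnt)
  fire out at step 6

3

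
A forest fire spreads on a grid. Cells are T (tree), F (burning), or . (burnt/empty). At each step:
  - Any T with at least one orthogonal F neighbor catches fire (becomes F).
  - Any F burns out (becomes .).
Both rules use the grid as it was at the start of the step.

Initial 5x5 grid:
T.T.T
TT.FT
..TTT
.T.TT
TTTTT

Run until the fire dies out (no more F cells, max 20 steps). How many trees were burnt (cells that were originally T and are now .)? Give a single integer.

Answer: 13

Derivation:
Step 1: +2 fires, +1 burnt (F count now 2)
Step 2: +4 fires, +2 burnt (F count now 4)
Step 3: +2 fires, +4 burnt (F count now 2)
Step 4: +2 fires, +2 burnt (F count now 2)
Step 5: +1 fires, +2 burnt (F count now 1)
Step 6: +2 fires, +1 burnt (F count now 2)
Step 7: +0 fires, +2 burnt (F count now 0)
Fire out after step 7
Initially T: 17, now '.': 21
Total burnt (originally-T cells now '.'): 13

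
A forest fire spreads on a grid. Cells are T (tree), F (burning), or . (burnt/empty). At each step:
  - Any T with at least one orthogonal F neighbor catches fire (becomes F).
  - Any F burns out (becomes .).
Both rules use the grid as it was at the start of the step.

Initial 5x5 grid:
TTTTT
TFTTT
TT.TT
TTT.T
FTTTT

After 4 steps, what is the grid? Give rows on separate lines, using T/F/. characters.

Step 1: 6 trees catch fire, 2 burn out
  TFTTT
  F.FTT
  TF.TT
  FTT.T
  .FTTT
Step 2: 6 trees catch fire, 6 burn out
  F.FTT
  ...FT
  F..TT
  .FT.T
  ..FTT
Step 3: 5 trees catch fire, 6 burn out
  ...FT
  ....F
  ...FT
  ..F.T
  ...FT
Step 4: 3 trees catch fire, 5 burn out
  ....F
  .....
  ....F
  ....T
  ....F

....F
.....
....F
....T
....F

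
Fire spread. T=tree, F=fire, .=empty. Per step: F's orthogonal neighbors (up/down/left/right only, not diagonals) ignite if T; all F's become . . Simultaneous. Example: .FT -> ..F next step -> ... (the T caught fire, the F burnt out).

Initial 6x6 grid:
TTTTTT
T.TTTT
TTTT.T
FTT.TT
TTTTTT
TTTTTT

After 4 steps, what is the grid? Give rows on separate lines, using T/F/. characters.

Step 1: 3 trees catch fire, 1 burn out
  TTTTTT
  T.TTTT
  FTTT.T
  .FT.TT
  FTTTTT
  TTTTTT
Step 2: 5 trees catch fire, 3 burn out
  TTTTTT
  F.TTTT
  .FTT.T
  ..F.TT
  .FTTTT
  FTTTTT
Step 3: 4 trees catch fire, 5 burn out
  FTTTTT
  ..TTTT
  ..FT.T
  ....TT
  ..FTTT
  .FTTTT
Step 4: 5 trees catch fire, 4 burn out
  .FTTTT
  ..FTTT
  ...F.T
  ....TT
  ...FTT
  ..FTTT

.FTTTT
..FTTT
...F.T
....TT
...FTT
..FTTT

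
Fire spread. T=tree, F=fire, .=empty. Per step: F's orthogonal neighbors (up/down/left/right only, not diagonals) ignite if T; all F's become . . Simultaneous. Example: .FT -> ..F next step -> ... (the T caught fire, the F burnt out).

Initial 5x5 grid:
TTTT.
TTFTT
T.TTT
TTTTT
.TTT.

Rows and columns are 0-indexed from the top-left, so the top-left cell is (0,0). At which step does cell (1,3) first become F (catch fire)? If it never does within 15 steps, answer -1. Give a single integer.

Step 1: cell (1,3)='F' (+4 fires, +1 burnt)
  -> target ignites at step 1
Step 2: cell (1,3)='.' (+6 fires, +4 burnt)
Step 3: cell (1,3)='.' (+6 fires, +6 burnt)
Step 4: cell (1,3)='.' (+4 fires, +6 burnt)
Step 5: cell (1,3)='.' (+0 fires, +4 burnt)
  fire out at step 5

1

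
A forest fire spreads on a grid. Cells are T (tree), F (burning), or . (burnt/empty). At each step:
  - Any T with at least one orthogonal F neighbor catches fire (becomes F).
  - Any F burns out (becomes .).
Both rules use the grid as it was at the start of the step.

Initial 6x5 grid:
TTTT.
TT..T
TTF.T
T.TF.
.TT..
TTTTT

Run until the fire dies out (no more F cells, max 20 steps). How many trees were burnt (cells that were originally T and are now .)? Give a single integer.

Answer: 17

Derivation:
Step 1: +2 fires, +2 burnt (F count now 2)
Step 2: +3 fires, +2 burnt (F count now 3)
Step 3: +5 fires, +3 burnt (F count now 5)
Step 4: +4 fires, +5 burnt (F count now 4)
Step 5: +3 fires, +4 burnt (F count now 3)
Step 6: +0 fires, +3 burnt (F count now 0)
Fire out after step 6
Initially T: 19, now '.': 28
Total burnt (originally-T cells now '.'): 17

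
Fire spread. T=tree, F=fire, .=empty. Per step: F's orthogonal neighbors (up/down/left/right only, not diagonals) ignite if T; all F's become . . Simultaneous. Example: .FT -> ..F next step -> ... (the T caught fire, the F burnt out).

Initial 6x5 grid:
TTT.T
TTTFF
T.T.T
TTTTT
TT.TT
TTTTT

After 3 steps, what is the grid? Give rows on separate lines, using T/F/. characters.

Step 1: 3 trees catch fire, 2 burn out
  TTT.F
  TTF..
  T.T.F
  TTTTT
  TT.TT
  TTTTT
Step 2: 4 trees catch fire, 3 burn out
  TTF..
  TF...
  T.F..
  TTTTF
  TT.TT
  TTTTT
Step 3: 5 trees catch fire, 4 burn out
  TF...
  F....
  T....
  TTFF.
  TT.TF
  TTTTT

TF...
F....
T....
TTFF.
TT.TF
TTTTT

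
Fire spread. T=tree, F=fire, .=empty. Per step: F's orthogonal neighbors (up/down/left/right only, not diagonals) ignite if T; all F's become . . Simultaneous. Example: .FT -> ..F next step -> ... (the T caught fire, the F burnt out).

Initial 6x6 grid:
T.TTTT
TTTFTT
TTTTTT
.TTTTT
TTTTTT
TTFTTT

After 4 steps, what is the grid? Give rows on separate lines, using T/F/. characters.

Step 1: 7 trees catch fire, 2 burn out
  T.TFTT
  TTF.FT
  TTTFTT
  .TTTTT
  TTFTTT
  TF.FTT
Step 2: 12 trees catch fire, 7 burn out
  T.F.FT
  TF...F
  TTF.FT
  .TFFTT
  TF.FTT
  F...FT
Step 3: 9 trees catch fire, 12 burn out
  T....F
  F.....
  TF...F
  .F..FT
  F...FT
  .....F
Step 4: 4 trees catch fire, 9 burn out
  F.....
  ......
  F.....
  .....F
  .....F
  ......

F.....
......
F.....
.....F
.....F
......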